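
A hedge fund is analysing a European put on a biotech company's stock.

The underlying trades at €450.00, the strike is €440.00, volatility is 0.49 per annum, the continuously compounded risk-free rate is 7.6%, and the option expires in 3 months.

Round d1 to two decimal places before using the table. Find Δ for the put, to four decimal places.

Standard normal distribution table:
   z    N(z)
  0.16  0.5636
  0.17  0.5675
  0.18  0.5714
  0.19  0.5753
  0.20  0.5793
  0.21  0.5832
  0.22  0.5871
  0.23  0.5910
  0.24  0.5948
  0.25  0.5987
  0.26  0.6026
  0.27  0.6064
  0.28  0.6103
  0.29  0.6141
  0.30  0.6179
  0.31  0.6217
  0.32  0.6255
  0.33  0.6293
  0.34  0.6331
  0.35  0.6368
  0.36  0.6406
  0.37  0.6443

-0.3859

σ√T = 0.49·√0.25 = 0.2450
ln(S/K) + (r + σ²/2)T = ln(450/440) + (0.076 + 0.49²/2)·0.25 = 0.0225 + 0.0490 = 0.0715
d₁ = 0.0715 / 0.2450 = 0.2918 → 0.29
N(d₁) = N(0.29) = 0.6141
Δ_put = N(d₁) − 1 = 0.6141 − 1 = -0.3859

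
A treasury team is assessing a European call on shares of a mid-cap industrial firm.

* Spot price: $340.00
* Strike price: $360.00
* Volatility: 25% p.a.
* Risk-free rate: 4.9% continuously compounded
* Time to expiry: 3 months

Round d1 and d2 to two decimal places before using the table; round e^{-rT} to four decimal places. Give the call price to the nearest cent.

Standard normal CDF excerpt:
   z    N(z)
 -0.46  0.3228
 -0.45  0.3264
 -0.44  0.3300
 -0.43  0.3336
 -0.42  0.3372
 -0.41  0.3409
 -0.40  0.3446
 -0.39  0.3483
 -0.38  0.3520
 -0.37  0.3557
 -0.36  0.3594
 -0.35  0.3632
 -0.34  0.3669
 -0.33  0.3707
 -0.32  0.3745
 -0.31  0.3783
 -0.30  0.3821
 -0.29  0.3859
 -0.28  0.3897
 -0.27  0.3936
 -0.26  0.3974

T = 0.25;  σ√T = 0.1250
d₁ = [ln(340/360) + (0.049 + ½·0.25²)·0.25] / (σ√T) = (-0.0572 + 0.0201) / 0.1250 = -0.2968 ⇒ -0.30
d₂ = -0.2968 − 0.1250 = -0.4218 ⇒ -0.42
e^(−rT) = e^(−0.049·0.25) = 0.9878
N(d₁) = N(-0.30) = 0.3821;  N(d₂) = N(-0.42) = 0.3372
C = 340·0.3821 − 360·0.9878·0.3372 = 129.9140 − 119.9110 = 10.0030

$10.00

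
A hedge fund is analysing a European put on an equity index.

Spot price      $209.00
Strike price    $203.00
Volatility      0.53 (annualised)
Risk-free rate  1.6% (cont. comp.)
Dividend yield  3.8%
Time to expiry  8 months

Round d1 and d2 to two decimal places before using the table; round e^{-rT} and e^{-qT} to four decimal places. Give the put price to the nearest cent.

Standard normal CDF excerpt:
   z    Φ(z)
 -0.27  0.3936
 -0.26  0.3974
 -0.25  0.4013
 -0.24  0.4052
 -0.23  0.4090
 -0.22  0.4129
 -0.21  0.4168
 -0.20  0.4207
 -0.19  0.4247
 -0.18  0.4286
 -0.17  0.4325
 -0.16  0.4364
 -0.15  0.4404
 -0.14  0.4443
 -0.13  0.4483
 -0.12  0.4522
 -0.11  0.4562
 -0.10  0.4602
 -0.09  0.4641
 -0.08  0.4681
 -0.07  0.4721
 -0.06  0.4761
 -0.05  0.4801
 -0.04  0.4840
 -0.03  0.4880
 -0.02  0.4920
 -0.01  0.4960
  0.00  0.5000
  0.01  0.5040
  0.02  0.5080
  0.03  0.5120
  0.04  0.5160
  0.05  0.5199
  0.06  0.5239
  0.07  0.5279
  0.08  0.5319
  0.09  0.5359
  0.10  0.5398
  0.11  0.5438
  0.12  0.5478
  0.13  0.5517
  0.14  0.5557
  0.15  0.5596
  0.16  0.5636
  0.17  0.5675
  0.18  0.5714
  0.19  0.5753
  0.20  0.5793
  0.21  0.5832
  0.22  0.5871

$32.99

σ√T = 0.53 × 0.8165 = 0.4327
d₁ = [ln(209/203) + (0.016 − 0.038 + 0.53²/2)·0.6667] / 0.4327 = [0.0291 + 0.0790] / 0.4327 = 0.2498 ⇒ 0.25
d₂ = d₁ − σ√T = 0.2498 − 0.4327 = -0.1830 ⇒ -0.18
e^(−qT) = e^(−0.038·0.6667) = 0.9750;  e^(−rT) = e^(−0.016·0.6667) = 0.9894
N(−d₂) = N(0.18) = 0.5714;  N(−d₁) = N(-0.25) = 0.4013
P = 203·0.9894·0.5714 − 209·0.9750·0.4013 = 114.7647 − 81.7749 = 32.9898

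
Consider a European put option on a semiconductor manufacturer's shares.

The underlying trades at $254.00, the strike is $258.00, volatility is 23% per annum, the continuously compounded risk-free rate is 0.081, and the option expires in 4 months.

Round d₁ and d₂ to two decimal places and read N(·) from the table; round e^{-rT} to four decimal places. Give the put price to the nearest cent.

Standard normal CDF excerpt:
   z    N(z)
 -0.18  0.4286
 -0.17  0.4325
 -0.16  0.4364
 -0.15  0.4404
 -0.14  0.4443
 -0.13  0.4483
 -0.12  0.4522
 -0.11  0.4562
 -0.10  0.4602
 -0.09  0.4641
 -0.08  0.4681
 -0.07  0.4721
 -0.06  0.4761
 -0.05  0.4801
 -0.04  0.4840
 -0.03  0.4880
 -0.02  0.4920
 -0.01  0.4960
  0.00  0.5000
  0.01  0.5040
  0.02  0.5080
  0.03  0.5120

$11.70

σ√T = 0.23·√0.3333 = 0.1328
d₁ = [ln(254/258) + (0.081 + 0.23²/2)·0.3333] / 0.1328 = [-0.0156 + 0.0358] / 0.1328 = 0.1521 ≈ 0.15
d₂ = d₁ − σ√T = 0.1521 − 0.1328 = 0.0193 ≈ 0.02
e^(−rT) = e^(−0.081·0.3333) = 0.9734
P = 258·0.9734·N(-0.02) − 254·N(-0.15) = 258·0.9734·0.4920 − 254·0.4404 = 123.5595 − 111.8616 = 11.6979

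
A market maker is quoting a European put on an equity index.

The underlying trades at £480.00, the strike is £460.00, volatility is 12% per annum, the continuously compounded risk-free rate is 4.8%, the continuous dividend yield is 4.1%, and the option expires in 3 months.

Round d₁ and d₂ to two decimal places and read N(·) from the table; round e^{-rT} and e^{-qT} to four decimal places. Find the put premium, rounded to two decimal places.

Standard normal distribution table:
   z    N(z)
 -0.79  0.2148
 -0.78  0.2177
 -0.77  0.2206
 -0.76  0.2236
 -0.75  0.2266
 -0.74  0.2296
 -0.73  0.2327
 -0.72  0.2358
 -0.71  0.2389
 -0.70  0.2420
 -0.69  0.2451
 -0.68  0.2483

£3.78

σ√T = 0.12·√0.25 = 0.0600
d₁ = [ln(480/460) + (0.048 − 0.041 + 0.12²/2)·0.25] / 0.0600 = [0.0426 + 0.0035] / 0.0600 = 0.7685 which rounds to 0.77
d₂ = d₁ − σ√T = 0.7685 − 0.0600 = 0.7085 which rounds to 0.71
e^(−qT) = e^(−0.041·0.25) = 0.9898;  e^(−rT) = e^(−0.048·0.25) = 0.9881
P = 460·0.9881·N(-0.71) − 480·0.9898·N(-0.77) = 460·0.9881·0.2389 − 480·0.9898·0.2206 = 108.5863 − 104.8079 = 3.7783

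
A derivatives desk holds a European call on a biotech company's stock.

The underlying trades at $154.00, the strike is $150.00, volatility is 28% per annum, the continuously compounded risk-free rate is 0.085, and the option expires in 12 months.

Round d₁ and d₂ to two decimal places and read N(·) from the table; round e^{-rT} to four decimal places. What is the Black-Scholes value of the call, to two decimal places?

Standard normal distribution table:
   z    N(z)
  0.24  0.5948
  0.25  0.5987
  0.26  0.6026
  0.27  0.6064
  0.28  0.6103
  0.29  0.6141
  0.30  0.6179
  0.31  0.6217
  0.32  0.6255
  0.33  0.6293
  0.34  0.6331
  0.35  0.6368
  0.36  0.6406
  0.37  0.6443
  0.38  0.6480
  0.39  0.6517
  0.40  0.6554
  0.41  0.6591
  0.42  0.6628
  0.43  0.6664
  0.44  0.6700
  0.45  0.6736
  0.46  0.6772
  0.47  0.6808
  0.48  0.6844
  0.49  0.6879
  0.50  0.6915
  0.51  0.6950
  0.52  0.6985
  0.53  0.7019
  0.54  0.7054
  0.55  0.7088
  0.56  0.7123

$25.61

σ√T = 0.28 × 1.0000 = 0.2800
d₁ = [ln(154/150) + (0.085 + 0.28²/2)·1] / 0.2800 = [0.0263 + 0.1242] / 0.2800 = 0.5376 → 0.54
d₂ = d₁ − σ√T = 0.5376 − 0.2800 = 0.2576 → 0.26
exp(−rT) = exp(−0.085·1) = 0.9185
C = 154·N(0.54) − 150·0.9185·N(0.26) = 154·0.7054 − 150·0.9185·0.6026 = 108.6316 − 83.0232 = 25.6084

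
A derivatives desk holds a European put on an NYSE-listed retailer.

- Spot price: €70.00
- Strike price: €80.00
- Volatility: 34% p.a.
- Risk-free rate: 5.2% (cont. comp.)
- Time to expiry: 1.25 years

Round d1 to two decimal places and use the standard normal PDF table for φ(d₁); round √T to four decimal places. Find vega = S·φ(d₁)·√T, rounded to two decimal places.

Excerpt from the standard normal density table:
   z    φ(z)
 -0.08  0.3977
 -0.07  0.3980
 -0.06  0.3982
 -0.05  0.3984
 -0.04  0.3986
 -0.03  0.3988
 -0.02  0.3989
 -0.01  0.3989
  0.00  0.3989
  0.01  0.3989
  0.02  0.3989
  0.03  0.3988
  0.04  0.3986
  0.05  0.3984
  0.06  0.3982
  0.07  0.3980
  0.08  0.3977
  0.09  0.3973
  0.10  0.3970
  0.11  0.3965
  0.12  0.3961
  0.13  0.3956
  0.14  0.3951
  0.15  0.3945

31.22

T = 1.25;  σ√T = 0.3801
d₁ = [ln(70/80) + (0.052 + ½·0.34²)·1.25] / (σ√T) = (-0.1335 + 0.1373) / 0.3801 = 0.0098 ≈ 0.01
√T = √1.25 = 1.1180
φ(d₁) = φ(0.01) = 0.3989
vega = S·φ(d₁)·√T = 70·0.3989·1.1180 = 31.2179
(The call has the same vega.)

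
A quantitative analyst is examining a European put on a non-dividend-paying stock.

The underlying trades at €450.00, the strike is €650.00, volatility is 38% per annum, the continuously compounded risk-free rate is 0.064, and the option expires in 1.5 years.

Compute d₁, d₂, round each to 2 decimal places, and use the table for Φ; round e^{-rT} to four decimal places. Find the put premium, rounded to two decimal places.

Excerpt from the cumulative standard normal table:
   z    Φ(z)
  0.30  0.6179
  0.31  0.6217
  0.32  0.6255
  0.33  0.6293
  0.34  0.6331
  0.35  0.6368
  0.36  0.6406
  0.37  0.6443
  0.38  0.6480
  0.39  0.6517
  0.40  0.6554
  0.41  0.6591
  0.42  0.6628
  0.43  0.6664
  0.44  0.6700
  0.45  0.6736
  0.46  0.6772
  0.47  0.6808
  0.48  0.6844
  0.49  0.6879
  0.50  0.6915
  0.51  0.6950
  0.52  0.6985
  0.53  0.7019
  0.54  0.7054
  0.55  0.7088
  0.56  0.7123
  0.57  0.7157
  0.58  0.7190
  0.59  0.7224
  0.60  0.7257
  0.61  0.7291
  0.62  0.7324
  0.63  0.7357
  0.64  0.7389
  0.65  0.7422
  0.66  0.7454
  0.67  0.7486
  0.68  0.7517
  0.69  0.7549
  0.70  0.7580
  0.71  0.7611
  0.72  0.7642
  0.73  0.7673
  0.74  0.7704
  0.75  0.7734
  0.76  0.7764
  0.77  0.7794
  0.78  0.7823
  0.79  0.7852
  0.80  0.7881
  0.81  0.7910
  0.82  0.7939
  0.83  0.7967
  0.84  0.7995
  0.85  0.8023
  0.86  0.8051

€182.26

σ√T = 0.38 × 1.2247 = 0.4654
d₁ = [ln(450/650) + (0.064 + 0.38²/2)·1.5] / 0.4654 = [-0.3677 + 0.2043] / 0.4654 = -0.3511 ≈ -0.35
d₂ = d₁ − σ√T = -0.3511 − 0.4654 = -0.8165 ≈ -0.82
exp(−rT) = exp(−0.064·1.5) = 0.9085
P = 650·0.9085·N(0.82) − 450·N(0.35) = 650·0.9085·0.7939 − 450·0.6368 = 468.8178 − 286.5600 = 182.2578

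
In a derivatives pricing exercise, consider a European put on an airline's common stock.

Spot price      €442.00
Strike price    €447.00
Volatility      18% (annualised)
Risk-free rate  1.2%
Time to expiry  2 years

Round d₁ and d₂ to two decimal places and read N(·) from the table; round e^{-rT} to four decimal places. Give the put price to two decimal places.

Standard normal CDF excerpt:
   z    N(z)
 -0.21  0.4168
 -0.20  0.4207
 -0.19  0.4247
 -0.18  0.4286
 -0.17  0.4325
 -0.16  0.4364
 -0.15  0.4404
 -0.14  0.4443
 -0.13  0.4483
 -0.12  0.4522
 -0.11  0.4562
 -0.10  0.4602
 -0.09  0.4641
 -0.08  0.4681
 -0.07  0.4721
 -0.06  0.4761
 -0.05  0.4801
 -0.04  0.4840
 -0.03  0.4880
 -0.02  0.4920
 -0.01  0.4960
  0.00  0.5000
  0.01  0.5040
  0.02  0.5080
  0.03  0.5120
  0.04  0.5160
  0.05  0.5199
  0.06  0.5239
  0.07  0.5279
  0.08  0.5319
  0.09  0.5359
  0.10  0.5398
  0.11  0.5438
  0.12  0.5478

σ√T = 0.18 × 1.4142 = 0.2546
d₁ = [ln(442/447) + (0.012 + 0.18²/2)·2] / 0.2546 = [-0.0112 + 0.0564] / 0.2546 = 0.1774 which rounds to 0.18
d₂ = d₁ − σ√T = 0.1774 − 0.2546 = -0.0772 which rounds to -0.08
exp(−rT) = exp(−0.012·2) = 0.9763
P = 447·0.9763·N(0.08) − 442·N(-0.18) = 447·0.9763·0.5319 − 442·0.4286 = 232.1244 − 189.4412 = 42.6832

€42.68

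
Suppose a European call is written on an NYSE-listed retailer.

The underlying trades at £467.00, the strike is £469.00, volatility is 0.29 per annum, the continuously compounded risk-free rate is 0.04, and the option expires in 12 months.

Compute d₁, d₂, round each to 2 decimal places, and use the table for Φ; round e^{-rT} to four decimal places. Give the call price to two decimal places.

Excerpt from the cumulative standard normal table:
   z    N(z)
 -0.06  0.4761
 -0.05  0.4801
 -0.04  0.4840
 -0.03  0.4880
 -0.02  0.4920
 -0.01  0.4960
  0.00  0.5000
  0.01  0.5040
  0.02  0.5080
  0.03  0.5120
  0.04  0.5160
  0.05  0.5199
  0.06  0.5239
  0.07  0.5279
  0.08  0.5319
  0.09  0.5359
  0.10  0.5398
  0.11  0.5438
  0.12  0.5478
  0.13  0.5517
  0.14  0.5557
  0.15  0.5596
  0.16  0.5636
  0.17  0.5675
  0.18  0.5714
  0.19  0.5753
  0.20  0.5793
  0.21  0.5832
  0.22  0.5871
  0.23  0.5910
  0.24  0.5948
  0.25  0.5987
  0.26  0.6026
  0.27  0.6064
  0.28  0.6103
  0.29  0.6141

£61.49

σ√T = 0.29 × 1.0000 = 0.2900
d₁ = [ln(467/469) + (0.04 + ½·0.29²)·1] / (σ√T) = (-0.0043 + 0.0820) / 0.2900 = 0.2682 → 0.27
d₂ = 0.2682 − 0.2900 = -0.0218 → -0.02
e^(−rT) = e^(−0.04·1) = 0.9608
N(d₁) = N(0.27) = 0.6064;  N(d₂) = N(-0.02) = 0.4920
C = 467·0.6064 − 469·0.9608·0.4920 = 283.1888 − 221.7027 = 61.4861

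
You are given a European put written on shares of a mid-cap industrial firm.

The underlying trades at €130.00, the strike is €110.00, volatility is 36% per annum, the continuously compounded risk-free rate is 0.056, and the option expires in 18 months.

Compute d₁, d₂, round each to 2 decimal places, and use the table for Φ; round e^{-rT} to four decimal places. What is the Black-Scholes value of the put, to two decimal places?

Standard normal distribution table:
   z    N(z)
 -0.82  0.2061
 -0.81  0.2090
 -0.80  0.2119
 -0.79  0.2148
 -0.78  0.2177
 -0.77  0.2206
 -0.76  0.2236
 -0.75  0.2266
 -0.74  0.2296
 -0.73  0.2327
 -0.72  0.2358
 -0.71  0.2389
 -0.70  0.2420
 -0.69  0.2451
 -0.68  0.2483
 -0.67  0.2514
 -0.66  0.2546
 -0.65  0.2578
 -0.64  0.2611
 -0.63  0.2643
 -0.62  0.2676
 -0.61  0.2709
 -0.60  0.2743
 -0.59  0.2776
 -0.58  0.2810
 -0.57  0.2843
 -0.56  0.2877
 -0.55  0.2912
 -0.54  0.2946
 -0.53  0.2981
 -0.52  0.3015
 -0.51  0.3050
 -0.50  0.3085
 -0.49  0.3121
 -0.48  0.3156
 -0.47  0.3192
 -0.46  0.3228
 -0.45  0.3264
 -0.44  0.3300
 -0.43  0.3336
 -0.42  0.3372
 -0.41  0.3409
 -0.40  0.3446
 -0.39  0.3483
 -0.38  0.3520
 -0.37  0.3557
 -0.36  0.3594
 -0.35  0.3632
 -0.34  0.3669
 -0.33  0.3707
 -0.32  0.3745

σ√T = 0.36·√1.5 = 0.4409
d₁ = [ln(130/110) + (0.056 + 0.36²/2)·1.5] / 0.4409 = [0.1671 + 0.1812] / 0.4409 = 0.7899 ⇒ 0.79
d₂ = d₁ − σ√T = 0.7899 − 0.4409 = 0.3489 ⇒ 0.35
e^(−rT) = e^(−0.056·1.5) = 0.9194
N(−d₂) = N(-0.35) = 0.3632;  N(−d₁) = N(-0.79) = 0.2148
P = 110·0.9194·0.3632 − 130·0.2148 = 36.7319 − 27.9240 = 8.8079

€8.81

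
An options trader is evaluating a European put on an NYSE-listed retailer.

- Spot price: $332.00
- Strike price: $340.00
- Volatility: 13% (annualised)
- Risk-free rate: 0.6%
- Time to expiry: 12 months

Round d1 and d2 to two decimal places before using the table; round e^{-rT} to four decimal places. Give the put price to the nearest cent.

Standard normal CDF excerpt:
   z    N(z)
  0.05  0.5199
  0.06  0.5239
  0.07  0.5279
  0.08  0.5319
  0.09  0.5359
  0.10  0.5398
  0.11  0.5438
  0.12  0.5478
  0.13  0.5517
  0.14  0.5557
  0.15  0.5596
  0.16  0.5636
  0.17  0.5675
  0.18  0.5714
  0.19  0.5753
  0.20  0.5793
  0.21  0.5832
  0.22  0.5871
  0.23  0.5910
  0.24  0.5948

$20.52

σ√T = 0.13·√1 = 0.1300
ln(S/K) + (r + σ²/2)T = ln(332/340) + (0.006 + 0.13²/2)·1 = -0.0238 + 0.0145 = -0.0094
d₁ = -0.0094 / 0.1300 = -0.0720 ≈ -0.07
d₂ = d₁ − σ√T = -0.0720 − 0.1300 = -0.2020 ≈ -0.20
exp(−rT) = exp(−0.006·1) = 0.9940
N(−d₂) = N(0.20) = 0.5793;  N(−d₁) = N(0.07) = 0.5279
P = 340·0.9940·0.5793 − 332·0.5279 = 195.7802 − 175.2628 = 20.5174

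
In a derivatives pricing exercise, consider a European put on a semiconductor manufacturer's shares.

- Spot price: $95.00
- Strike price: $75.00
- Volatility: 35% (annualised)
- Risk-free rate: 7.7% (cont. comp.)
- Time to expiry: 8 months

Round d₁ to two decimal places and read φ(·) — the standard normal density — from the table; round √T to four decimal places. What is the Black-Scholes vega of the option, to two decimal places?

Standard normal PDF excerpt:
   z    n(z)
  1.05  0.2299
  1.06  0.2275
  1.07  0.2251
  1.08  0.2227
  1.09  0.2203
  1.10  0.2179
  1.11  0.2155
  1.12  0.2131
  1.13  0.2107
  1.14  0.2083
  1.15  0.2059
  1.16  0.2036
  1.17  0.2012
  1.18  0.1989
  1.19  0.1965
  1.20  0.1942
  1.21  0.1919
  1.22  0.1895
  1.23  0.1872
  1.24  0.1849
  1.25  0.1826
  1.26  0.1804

15.97

T = 0.6667;  σ√T = 0.2858
d₁ = [ln(95/75) + (0.077 + ½·0.35²)·0.6667] / (σ√T) = (0.2364 + 0.0922) / 0.2858 = 1.1497 ⇒ 1.15
√T = √0.6667 = 0.8165
φ(d₁) = φ(1.15) = 0.2059
vega = S·φ(d₁)·√T = 95·0.2059·0.8165 = 15.9711
(Call and put vega coincide under Black-Scholes.)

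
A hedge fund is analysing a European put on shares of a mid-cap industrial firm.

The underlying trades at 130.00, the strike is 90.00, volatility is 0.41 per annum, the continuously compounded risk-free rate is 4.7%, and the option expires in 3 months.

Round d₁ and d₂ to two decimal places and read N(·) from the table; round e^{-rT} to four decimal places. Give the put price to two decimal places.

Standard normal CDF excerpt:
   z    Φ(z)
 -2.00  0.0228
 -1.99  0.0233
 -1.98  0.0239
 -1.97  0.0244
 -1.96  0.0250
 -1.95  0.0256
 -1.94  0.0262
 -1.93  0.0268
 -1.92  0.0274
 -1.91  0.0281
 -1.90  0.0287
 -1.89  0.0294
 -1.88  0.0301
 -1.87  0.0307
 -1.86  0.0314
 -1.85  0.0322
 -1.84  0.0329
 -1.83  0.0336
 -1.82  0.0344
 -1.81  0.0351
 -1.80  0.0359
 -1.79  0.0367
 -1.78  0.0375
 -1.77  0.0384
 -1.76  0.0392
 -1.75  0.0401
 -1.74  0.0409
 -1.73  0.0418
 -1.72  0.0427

0.24

T = 0.25;  σ√T = 0.2050
d₁ = [ln(130/90) + (0.047 + 0.41²/2)·0.25] / 0.2050 = [0.3677 + 0.0328] / 0.2050 = 1.9536 which rounds to 1.95
d₂ = d₁ − σ√T = 1.9536 − 0.2050 = 1.7486 which rounds to 1.75
exp(−rT) = exp(−0.047·0.25) = 0.9883
P = 90·0.9883·N(-1.75) − 130·N(-1.95) = 90·0.9883·0.0401 − 130·0.0256 = 3.5668 − 3.3280 = 0.2388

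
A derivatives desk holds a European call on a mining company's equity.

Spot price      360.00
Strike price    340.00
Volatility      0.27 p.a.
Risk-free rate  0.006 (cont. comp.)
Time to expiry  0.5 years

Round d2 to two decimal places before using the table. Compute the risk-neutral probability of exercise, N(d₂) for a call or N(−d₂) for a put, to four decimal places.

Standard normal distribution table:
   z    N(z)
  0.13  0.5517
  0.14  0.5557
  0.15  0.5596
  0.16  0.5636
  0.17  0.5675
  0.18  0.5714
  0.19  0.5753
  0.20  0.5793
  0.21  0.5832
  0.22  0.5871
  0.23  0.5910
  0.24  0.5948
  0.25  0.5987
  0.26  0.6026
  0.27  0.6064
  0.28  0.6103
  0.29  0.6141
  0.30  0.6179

0.5871

T = 0.5;  σ√T = 0.1909
d₁ = [ln(360/340) + (0.006 + 0.27²/2)·0.5] / 0.1909 = [0.0572 + 0.0212] / 0.1909 = 0.4106 ⇒ 0.41
d₂ = d₁ − σ√T = 0.4106 − 0.1909 = 0.2196 ⇒ 0.22
Pr(exercise) under Q = N(d₂) = 0.5871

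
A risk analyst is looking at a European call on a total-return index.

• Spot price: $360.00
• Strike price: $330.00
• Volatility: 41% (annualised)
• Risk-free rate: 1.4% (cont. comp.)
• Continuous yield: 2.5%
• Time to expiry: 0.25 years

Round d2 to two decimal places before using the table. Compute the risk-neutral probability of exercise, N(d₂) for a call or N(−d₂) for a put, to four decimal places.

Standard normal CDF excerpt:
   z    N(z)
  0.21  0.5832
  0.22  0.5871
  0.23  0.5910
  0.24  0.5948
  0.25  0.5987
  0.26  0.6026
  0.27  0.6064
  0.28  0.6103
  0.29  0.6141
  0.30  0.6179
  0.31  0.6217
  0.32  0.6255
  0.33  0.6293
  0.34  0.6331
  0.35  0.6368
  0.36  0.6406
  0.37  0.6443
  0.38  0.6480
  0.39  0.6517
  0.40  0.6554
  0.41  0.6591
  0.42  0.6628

T = 0.25;  σ√T = 0.2050
ln(S/K) + (r − q + σ²/2)T = ln(360/330) + (0.014 − 0.025 + 0.41²/2)·0.25 = 0.0870 + 0.0183 = 0.1053
d₁ = 0.1053 / 0.2050 = 0.5135 ≈ 0.51
d₂ = d₁ − σ√T = 0.5135 − 0.2050 = 0.3085 ≈ 0.31
Risk-neutral Pr[S_T > K] = N(d₂) = N(0.31) = 0.6217

0.6217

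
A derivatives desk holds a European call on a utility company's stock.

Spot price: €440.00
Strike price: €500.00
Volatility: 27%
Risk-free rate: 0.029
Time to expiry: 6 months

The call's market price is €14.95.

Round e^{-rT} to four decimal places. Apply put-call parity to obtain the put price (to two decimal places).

e^(−rT) = e^(−0.029·0.5) = 0.9856
Put-call parity: C − P = S − K·e^(−rT) = 440 − 500·0.9856 = 440 − 492.8000 = -52.8000
P = C − (C − P) = 14.95 − (-52.8000) = 67.7500

€67.75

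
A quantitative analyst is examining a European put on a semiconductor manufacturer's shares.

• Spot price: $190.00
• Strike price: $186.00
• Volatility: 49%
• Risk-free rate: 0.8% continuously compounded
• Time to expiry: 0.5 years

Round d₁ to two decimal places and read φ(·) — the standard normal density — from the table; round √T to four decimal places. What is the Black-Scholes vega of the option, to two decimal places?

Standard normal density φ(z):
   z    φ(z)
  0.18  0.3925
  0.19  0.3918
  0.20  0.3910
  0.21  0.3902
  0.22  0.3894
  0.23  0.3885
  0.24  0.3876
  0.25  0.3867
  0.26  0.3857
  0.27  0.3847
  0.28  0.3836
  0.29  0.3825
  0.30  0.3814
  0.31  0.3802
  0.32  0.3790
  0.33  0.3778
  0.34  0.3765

T = 0.5;  σ√T = 0.3465
d₁ = [ln(190/186) + (0.008 + 0.49²/2)·0.5] / 0.3465 = [0.0213 + 0.0640] / 0.3465 = 0.2462 → 0.25
√T = √0.5 = 0.7071
φ(d₁) = φ(0.25) = 0.3867
vega = S·φ(d₁)·√T = 190·0.3867·0.7071 = 51.9528

51.95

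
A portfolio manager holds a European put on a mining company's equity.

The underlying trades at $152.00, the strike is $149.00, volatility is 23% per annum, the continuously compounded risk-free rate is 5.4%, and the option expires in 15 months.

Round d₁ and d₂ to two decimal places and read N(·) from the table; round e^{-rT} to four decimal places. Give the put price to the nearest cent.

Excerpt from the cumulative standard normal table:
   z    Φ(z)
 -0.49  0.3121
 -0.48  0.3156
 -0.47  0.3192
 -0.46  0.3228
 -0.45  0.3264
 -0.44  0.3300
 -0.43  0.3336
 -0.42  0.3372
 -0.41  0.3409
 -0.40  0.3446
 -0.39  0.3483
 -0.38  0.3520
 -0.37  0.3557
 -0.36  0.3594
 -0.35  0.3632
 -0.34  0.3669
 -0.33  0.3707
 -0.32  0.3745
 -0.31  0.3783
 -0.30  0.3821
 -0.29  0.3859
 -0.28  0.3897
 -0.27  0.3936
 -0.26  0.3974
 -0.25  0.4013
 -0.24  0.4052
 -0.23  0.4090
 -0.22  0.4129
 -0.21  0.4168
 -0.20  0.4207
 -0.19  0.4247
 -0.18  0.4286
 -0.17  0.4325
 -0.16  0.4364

T = 1.25;  σ√T = 0.2571
d₁ = [ln(152/149) + (0.054 + ½·0.23²)·1.25] / (σ√T) = (0.0199 + 0.1006) / 0.2571 = 0.4686 which rounds to 0.47
d₂ = 0.4686 − 0.2571 = 0.2114 which rounds to 0.21
e^(−rT) = e^(−0.054·1.25) = 0.9347
P = 149·0.9347·N(-0.21) − 152·N(-0.47) = 149·0.9347·0.4168 − 152·0.3192 = 58.0479 − 48.5184 = 9.5295

$9.53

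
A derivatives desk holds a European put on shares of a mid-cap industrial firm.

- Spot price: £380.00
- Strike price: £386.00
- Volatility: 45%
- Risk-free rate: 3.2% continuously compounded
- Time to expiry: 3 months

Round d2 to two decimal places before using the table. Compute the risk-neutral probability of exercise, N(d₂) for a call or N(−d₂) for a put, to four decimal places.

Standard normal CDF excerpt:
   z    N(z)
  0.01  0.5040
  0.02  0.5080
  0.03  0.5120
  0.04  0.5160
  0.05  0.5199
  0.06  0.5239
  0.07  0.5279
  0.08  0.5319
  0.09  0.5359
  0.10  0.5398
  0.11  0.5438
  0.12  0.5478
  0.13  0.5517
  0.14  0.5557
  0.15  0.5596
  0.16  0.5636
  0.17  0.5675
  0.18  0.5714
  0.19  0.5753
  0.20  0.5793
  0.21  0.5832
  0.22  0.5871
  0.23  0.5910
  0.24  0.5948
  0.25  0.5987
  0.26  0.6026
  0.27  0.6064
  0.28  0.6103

0.5596

σ√T = 0.45·√0.25 = 0.2250
d₁ = [ln(380/386) + (0.032 + 0.45²/2)·0.25] / 0.2250 = [-0.0157 + 0.0333] / 0.2250 = 0.0784 which rounds to 0.08
d₂ = d₁ − σ√T = 0.0784 − 0.2250 = -0.1466 which rounds to -0.15
Pr(exercise) under Q = N(−d₂) = N(0.15) = 0.5596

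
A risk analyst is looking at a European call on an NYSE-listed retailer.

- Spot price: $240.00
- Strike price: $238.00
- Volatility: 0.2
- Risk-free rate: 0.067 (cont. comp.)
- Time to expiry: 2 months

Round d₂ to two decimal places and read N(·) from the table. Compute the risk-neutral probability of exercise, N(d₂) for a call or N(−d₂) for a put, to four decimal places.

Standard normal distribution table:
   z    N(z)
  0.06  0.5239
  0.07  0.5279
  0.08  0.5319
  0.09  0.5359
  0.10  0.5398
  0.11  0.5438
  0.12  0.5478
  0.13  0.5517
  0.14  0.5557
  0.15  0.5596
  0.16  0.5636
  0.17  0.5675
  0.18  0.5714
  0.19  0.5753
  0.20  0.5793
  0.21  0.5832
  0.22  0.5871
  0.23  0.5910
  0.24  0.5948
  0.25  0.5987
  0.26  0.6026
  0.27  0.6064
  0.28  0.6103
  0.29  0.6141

0.5793

σ√T = 0.2·√0.1667 = 0.0816
d₁ = [ln(240/238) + (0.067 + 0.2²/2)·0.1667] / 0.0816 = [0.0084 + 0.0145] / 0.0816 = 0.2801 which rounds to 0.28
d₂ = d₁ − σ√T = 0.2801 − 0.0816 = 0.1984 which rounds to 0.20
Pr(exercise) under Q = N(d₂) = 0.5793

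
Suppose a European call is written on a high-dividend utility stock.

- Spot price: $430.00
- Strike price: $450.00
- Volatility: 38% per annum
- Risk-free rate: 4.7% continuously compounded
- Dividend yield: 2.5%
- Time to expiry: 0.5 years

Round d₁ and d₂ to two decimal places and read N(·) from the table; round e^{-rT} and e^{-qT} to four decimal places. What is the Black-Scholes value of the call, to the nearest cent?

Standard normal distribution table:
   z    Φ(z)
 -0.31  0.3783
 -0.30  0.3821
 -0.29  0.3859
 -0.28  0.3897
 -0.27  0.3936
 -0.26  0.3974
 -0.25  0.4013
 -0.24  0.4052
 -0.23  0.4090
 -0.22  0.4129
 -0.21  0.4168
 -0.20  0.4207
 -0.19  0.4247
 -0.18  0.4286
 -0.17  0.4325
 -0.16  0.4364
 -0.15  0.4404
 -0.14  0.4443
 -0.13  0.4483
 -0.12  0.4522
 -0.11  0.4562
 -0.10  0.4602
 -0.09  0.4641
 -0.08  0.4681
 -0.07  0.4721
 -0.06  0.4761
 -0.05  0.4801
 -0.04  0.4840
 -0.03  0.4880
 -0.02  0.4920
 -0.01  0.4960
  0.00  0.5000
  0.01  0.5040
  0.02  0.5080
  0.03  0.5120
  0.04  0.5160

σ√T = 0.38·√0.5 = 0.2687
ln(S/K) + (r − q + σ²/2)T = ln(430/450) + (0.047 − 0.025 + 0.38²/2)·0.5 = -0.0455 + 0.0471 = 0.0016
d₁ = 0.0016 / 0.2687 = 0.0061 ⇒ 0.01
d₂ = d₁ − σ√T = 0.0061 − 0.2687 = -0.2626 ⇒ -0.26
exp(−qT) = exp(−0.025·0.5) = 0.9876;  exp(−rT) = exp(−0.047·0.5) = 0.9768
N(d₁) = N(0.01) = 0.5040;  N(d₂) = N(-0.26) = 0.3974
C = 430·0.9876·0.5040 − 450·0.9768·0.3974 = 214.0327 − 174.6811 = 39.3515

$39.35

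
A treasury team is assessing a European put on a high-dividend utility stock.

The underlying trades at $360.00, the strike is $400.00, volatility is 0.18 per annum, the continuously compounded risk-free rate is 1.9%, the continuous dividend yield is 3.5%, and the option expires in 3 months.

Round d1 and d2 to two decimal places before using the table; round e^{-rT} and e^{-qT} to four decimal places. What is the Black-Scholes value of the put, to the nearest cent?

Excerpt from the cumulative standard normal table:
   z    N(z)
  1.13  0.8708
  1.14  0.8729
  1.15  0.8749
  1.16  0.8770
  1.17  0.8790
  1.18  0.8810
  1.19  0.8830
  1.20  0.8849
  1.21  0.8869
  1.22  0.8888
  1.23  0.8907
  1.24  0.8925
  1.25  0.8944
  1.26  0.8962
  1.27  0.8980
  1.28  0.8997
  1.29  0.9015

$43.11

σ√T = 0.18 × 0.5000 = 0.0900
ln(S/K) + (r − q + σ²/2)T = ln(360/400) + (0.019 − 0.035 + 0.18²/2)·0.25 = -0.1054 + 0.0000 = -0.1053
d₁ = -0.1053 / 0.0900 = -1.1701 ⇒ -1.17
d₂ = d₁ − σ√T = -1.1701 − 0.0900 = -1.2601 ⇒ -1.26
exp(−qT) = exp(−0.035·0.25) = 0.9913;  exp(−rT) = exp(−0.019·0.25) = 0.9953
P = 400·0.9953·N(1.26) − 360·0.9913·N(1.17) = 400·0.9953·0.8962 − 360·0.9913·0.8790 = 356.7951 − 313.6870 = 43.1082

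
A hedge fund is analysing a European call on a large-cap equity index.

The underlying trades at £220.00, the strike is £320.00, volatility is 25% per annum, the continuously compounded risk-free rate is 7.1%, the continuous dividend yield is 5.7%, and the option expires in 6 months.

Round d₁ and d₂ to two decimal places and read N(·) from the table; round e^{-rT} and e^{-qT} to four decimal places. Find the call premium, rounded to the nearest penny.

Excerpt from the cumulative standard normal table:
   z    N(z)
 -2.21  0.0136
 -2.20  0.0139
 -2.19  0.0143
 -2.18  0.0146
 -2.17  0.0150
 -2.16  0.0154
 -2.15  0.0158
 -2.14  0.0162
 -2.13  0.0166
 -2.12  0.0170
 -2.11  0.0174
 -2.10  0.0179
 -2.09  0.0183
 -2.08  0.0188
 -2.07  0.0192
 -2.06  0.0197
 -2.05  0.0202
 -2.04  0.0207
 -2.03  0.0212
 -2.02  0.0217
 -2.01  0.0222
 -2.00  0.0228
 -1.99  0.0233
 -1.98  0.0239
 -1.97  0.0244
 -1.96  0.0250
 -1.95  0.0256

£0.35

σ√T = 0.25·√0.5 = 0.1768
d₁ = [ln(220/320) + (0.071 − 0.057 + 0.25²/2)·0.5] / 0.1768 = [-0.3747 + 0.0226] / 0.1768 = -1.9916 ⇒ -1.99
d₂ = d₁ − σ√T = -1.9916 − 0.1768 = -2.1684 ⇒ -2.17
e^(−qT) = e^(−0.057·0.5) = 0.9719;  e^(−rT) = e^(−0.071·0.5) = 0.9651
C = 220·0.9719·N(-1.99) − 320·0.9651·N(-2.17) = 220·0.9719·0.0233 − 320·0.9651·0.0150 = 4.9820 − 4.6325 = 0.3495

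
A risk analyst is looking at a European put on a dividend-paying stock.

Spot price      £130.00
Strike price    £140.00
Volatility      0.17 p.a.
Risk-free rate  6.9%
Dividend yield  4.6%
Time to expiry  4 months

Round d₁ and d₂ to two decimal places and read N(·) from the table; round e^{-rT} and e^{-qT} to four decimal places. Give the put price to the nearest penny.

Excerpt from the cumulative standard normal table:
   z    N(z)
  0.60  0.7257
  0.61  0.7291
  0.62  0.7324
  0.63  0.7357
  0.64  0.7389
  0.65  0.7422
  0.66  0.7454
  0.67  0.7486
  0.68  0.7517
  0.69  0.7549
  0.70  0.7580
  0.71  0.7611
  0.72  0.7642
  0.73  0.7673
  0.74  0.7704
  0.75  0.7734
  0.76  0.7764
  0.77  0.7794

T = 0.3333;  σ√T = 0.0981
d₁ = [ln(130/140) + (0.069 − 0.046 + 0.17²/2)·0.3333] / 0.0981 = [-0.0741 + 0.0125] / 0.0981 = -0.6279 ≈ -0.63
d₂ = d₁ − σ√T = -0.6279 − 0.0981 = -0.7260 ≈ -0.73
exp(−qT) = exp(−0.046·0.3333) = 0.9848;  exp(−rT) = exp(−0.069·0.3333) = 0.9773
N(−d₂) = N(0.73) = 0.7673;  N(−d₁) = N(0.63) = 0.7357
P = 140·0.9773·0.7673 − 130·0.9848·0.7357 = 104.9835 − 94.1873 = 10.7963

£10.80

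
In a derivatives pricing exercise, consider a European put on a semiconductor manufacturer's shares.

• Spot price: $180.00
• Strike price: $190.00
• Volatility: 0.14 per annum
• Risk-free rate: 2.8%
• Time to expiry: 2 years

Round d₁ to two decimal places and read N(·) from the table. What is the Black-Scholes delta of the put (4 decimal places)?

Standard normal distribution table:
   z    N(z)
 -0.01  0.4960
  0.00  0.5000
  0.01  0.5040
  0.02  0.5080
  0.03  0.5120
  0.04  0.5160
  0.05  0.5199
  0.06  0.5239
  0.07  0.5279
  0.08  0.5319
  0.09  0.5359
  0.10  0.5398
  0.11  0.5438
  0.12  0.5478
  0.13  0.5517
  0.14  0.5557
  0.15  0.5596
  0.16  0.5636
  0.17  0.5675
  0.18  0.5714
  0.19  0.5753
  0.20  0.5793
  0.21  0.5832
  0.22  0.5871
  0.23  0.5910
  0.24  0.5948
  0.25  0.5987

-0.4562

σ√T = 0.14 × 1.4142 = 0.1980
d₁ = [ln(180/190) + (0.028 + ½·0.14²)·2] / (σ√T) = (-0.0541 + 0.0756) / 0.1980 = 0.1088 ≈ 0.11
N(d₁) = N(0.11) = 0.5438
Δ_put = N(d₁) − 1 = 0.5438 − 1 = -0.4562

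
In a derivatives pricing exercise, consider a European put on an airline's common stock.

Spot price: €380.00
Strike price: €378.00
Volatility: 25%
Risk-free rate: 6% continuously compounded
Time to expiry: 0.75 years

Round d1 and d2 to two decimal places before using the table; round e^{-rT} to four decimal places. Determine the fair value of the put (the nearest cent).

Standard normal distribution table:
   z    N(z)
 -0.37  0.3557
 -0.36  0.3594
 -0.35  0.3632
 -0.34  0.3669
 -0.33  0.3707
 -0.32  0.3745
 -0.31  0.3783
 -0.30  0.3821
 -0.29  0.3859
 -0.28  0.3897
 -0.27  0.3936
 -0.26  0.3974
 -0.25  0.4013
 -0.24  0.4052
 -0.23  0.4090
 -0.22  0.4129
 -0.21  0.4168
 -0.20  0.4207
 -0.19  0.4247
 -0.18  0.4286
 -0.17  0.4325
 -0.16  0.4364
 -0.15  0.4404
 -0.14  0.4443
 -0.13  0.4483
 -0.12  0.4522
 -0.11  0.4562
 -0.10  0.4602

σ√T = 0.25·√0.75 = 0.2165
d₁ = [ln(380/378) + (0.06 + 0.25²/2)·0.75] / 0.2165 = [0.0053 + 0.0684] / 0.2165 = 0.3405 which rounds to 0.34
d₂ = d₁ − σ√T = 0.3405 − 0.2165 = 0.1240 which rounds to 0.12
e^(−rT) = e^(−0.06·0.75) = 0.9560
N(−d₂) = N(-0.12) = 0.4522;  N(−d₁) = N(-0.34) = 0.3669
P = 378·0.9560·0.4522 − 380·0.3669 = 163.4106 − 139.4220 = 23.9886

€23.99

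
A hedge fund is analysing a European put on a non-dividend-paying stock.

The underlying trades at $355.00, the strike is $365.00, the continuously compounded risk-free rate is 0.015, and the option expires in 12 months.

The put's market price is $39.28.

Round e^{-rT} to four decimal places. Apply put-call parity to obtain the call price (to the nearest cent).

e^(−rT) = e^(−0.015·1) = 0.9851
Put-call parity: C − P = S − K·e^(−rT) = 355 − 365·0.9851 = 355 − 359.5615 = -4.5615
C = P + (C − P) = 39.28 + (-4.5615) = 34.7185

$34.72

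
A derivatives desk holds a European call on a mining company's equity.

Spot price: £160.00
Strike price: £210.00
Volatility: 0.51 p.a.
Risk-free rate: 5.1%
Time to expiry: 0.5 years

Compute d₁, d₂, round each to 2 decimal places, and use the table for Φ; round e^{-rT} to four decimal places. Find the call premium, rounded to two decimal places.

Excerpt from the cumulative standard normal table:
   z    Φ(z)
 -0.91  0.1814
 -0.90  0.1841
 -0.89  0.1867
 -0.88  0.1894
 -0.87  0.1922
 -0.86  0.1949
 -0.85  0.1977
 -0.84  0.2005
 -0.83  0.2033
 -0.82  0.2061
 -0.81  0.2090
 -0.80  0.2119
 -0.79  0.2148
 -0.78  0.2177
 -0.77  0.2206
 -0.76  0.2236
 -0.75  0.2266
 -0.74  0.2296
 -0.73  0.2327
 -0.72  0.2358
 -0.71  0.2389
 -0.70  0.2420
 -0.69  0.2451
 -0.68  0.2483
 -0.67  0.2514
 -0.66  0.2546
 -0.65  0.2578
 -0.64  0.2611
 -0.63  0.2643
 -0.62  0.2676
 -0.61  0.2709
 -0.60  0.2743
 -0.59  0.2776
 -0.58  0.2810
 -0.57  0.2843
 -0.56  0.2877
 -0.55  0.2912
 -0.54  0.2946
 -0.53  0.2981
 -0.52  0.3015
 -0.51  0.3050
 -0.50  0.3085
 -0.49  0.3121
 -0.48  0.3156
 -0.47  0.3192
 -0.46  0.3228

£9.46

σ√T = 0.51·√0.5 = 0.3606
d₁ = [ln(160/210) + (0.051 + ½·0.51²)·0.5] / (σ√T) = (-0.2719 + 0.0905) / 0.3606 = -0.5030 → -0.50
d₂ = -0.5030 − 0.3606 = -0.8637 → -0.86
exp(−rT) = exp(−0.051·0.5) = 0.9748
C = 160·N(-0.50) − 210·0.9748·N(-0.86) = 160·0.3085 − 210·0.9748·0.1949 = 49.3600 − 39.8976 = 9.4624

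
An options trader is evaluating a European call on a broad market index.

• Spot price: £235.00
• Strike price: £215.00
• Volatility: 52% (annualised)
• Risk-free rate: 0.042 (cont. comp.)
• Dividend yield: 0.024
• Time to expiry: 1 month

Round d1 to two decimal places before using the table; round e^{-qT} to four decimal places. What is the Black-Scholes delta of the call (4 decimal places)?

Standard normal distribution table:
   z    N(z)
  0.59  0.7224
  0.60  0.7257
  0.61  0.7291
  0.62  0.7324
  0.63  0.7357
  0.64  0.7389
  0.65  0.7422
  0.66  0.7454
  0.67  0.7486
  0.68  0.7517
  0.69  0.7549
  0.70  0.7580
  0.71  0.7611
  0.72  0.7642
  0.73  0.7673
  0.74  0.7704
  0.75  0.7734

0.7502

T = 0.08333;  σ√T = 0.1501
d₁ = [ln(235/215) + (0.042 − 0.024 + ½·0.52²)·0.08333] / (σ√T) = (0.0889 + 0.0128) / 0.1501 = 0.6776 → 0.68
N(d₁) = N(0.68) = 0.7517
Δ_call = e^(−qT)·N(d₁) = 0.9980·0.7517 = 0.7502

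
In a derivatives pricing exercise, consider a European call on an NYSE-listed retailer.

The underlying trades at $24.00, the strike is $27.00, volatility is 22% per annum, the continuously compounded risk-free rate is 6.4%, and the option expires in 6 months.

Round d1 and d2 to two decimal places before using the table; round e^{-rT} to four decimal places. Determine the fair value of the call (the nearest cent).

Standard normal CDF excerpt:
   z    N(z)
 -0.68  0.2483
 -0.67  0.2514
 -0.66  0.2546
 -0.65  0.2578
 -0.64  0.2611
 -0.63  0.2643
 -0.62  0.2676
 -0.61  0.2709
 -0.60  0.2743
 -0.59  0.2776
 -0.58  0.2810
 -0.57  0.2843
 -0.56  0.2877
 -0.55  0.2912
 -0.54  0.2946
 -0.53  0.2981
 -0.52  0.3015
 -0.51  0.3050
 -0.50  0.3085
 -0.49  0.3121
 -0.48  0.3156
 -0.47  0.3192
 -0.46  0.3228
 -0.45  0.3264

σ√T = 0.22·√0.5 = 0.1556
d₁ = [ln(24/27) + (0.064 + 0.22²/2)·0.5] / 0.1556 = [-0.1178 + 0.0441] / 0.1556 = -0.4737 which rounds to -0.47
d₂ = d₁ − σ√T = -0.4737 − 0.1556 = -0.6292 which rounds to -0.63
e^(−rT) = e^(−0.064·0.5) = 0.9685
N(d₁) = N(-0.47) = 0.3192;  N(d₂) = N(-0.63) = 0.2643
C = 24·0.3192 − 27·0.9685·0.2643 = 7.6608 − 6.9113 = 0.7495

$0.75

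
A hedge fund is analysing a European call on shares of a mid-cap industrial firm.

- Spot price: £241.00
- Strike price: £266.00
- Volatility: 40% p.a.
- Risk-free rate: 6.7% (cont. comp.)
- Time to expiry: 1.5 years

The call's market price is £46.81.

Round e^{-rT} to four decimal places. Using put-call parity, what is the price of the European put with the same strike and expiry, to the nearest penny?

e^(−rT) = e^(−0.067·1.5) = 0.9044
Put-call parity: C − P = S − K·e^(−rT) = 241 − 266·0.9044 = 241 − 240.5704 = 0.4296
P = C − (C − P) = 46.81 − (0.4296) = 46.3804

£46.38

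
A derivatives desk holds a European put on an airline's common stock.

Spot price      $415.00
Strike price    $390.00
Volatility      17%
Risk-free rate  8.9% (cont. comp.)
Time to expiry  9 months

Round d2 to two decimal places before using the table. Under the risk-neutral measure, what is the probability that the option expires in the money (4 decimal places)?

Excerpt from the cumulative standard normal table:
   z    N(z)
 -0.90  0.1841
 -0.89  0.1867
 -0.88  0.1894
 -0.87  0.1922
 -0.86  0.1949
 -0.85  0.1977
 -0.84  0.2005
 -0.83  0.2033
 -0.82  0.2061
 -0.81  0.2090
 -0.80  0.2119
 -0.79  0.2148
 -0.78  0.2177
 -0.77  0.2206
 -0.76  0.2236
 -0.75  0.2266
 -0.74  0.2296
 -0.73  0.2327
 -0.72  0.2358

σ√T = 0.17 × 0.8660 = 0.1472
d₁ = [ln(415/390) + (0.089 + 0.17²/2)·0.75] / 0.1472 = [0.0621 + 0.0776] / 0.1472 = 0.9490 ⇒ 0.95
d₂ = d₁ − σ√T = 0.9490 − 0.1472 = 0.8018 ⇒ 0.80
Risk-neutral Pr[S_T < K] = N(−d₂) = N(-0.80) = 0.2119

0.2119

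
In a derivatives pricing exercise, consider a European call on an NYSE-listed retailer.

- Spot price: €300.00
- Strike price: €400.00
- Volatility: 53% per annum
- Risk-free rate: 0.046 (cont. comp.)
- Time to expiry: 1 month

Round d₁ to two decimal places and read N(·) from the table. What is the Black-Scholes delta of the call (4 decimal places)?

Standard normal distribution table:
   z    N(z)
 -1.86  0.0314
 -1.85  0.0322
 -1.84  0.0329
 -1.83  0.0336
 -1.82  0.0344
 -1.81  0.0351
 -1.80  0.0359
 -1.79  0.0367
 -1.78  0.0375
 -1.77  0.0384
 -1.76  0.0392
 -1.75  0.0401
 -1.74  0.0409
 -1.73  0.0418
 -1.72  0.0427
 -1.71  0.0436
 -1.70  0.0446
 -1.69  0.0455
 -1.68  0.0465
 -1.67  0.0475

0.0375

σ√T = 0.53·√0.08333 = 0.1530
ln(S/K) + (r + σ²/2)T = ln(300/400) + (0.046 + 0.53²/2)·0.08333 = -0.2877 + 0.0155 = -0.2721
d₁ = -0.2721 / 0.1530 = -1.7787 ⇒ -1.78
N(d₁) = N(-1.78) = 0.0375
Δ_call = N(d₁) = 0.0375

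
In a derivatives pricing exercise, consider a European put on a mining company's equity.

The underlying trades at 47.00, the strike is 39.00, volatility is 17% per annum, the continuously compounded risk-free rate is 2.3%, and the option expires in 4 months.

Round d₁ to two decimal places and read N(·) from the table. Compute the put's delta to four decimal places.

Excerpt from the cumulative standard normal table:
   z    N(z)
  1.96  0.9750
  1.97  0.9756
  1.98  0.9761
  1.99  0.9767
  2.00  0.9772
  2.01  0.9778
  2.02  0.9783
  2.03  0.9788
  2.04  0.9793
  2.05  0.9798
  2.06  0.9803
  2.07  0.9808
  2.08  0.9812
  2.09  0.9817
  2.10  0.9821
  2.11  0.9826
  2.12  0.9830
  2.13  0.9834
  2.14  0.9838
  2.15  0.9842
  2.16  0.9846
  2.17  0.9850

-0.0212

T = 0.3333;  σ√T = 0.0981
d₁ = [ln(47/39) + (0.023 + 0.17²/2)·0.3333] / 0.0981 = [0.1866 + 0.0125] / 0.0981 = 2.0282 which rounds to 2.03
N(d₁) = N(2.03) = 0.9788
Δ_put = N(d₁) − 1 = 0.9788 − 1 = -0.0212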